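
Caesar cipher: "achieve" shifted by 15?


Word: "achieve"
Shift: 15
Each letter → (letter + shift) mod 26:
  'a' (0) + 15 = 15 → 'p'
  'c' (2) + 15 = 17 → 'r'
  'h' (7) + 15 = 22 → 'w'
  'i' (8) + 15 = 23 → 'x'
  'e' (4) + 15 = 19 → 't'
  'v' (21) + 15 = 10 → 'k'
  'e' (4) + 15 = 19 → 't'
Result = "prwxtkt"


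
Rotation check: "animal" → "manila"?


Word: "animal", Candidate: "manila"
Method: check if candidate is substring of word+word
"animalanimal" contains "manila"? No
Is rotation = No


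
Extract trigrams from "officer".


Word: "officer" (length 7)
Number of trigrams = 7 - 3 + 1 = 5
  Position 0: "off"
  Position 1: "ffi"
  Position 2: "fic"
  Position 3: "ice"
  Position 4: "cer"
Trigrams = "off", "ffi", "fic", "ice", "cer"


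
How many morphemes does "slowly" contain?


Word: "slowly"
Morphemes: slow / -ly
Each morpheme carries meaning
= 2 morphemes


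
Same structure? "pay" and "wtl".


Pattern of "pay": [0, 1, 2]
Pattern of "wtl": [0, 1, 2]
Patterns match
Same pattern = Yes


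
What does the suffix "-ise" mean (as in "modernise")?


Suffix: -ise
Example: modernise = modern + -ise
Meaning = to make


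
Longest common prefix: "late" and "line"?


Word 1: "late"
Word 2: "line"
Comparing from start:
  Pos 0: 'l' == 'l'
  Pos 1: 'a' != 'i' (stop)
LCP = "l" (length 1)


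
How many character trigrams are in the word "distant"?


Word: "distant" (length 7)
Number of 3-grams = length - 3 + 1 = 7 - 3 + 1
= 5


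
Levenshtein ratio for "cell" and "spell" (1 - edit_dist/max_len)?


Word 1: "cell" (length 4)
Word 2: "spell" (length 5)
One optimal edit sequence:
  1. insert 's'  (+1)
  2. substitute 'c' -> 'p'  (+1)
  3. keep 'e'
  4. keep 'l'
  5. keep 'l'
Edit distance = 2
Max length = max(4, 5) = 5
Similarity = 1 - 2/5
= 0.6000


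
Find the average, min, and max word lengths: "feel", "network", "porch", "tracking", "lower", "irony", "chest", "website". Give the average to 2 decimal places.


Lengths: "feel"=4, "network"=7, "porch"=5, "tracking"=8, "lower"=5, "irony"=5, "chest"=5, "website"=7
Sum = 46, Count = 8
Average = 46/8 = 5.75
= avg=5.75, min=4, max=8


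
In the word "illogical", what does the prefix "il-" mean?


Prefix: il-
Example: illogical = il- + logical
Meaning = not


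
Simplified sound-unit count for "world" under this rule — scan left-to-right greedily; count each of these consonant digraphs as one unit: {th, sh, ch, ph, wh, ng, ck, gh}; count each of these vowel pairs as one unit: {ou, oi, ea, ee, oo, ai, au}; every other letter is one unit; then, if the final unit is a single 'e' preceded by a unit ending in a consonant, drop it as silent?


Word: "world" (5 letters)
Left-to-right scan:
  [1] 'w' (letter)
  [2] 'o' (letter)
  [3] 'r' (letter)
  [4] 'l' (letter)
  [5] 'd' (letter)
Units from scan: 5
Sound units = 5 units


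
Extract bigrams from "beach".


Word: "beach" (length 5)
Number of bigrams = 5 - 2 + 1 = 4
  Position 0: "be"
  Position 1: "ea"
  Position 2: "ac"
  Position 3: "ch"
Bigrams = "be", "ea", "ac", "ch"


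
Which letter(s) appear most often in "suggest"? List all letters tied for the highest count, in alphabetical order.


Word: "suggest"
Letter counts:
  'e': 1
  'g': 2
  's': 2
  't': 1
  'u': 1
Maximum count = 2
Most frequent = 'g', 's' (2 times each)


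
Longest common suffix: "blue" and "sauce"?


Word 1: "blue"
Word 2: "sauce"
Comparing from end:
  Pos -1: 'e' == 'e'
  Pos -2: 'u' != 'c' (stop)
LCS = "e" (length 1)


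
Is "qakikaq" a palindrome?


Word: "qakikaq"
Reversed: "qakikaq"
Forward == Backward? qakikaq == qakikaq
Palindrome = Yes


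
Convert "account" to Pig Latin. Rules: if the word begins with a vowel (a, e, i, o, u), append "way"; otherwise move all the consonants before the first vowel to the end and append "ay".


Word: "account"
Starts with vowel → add 'way'
Pig Latin = "accountway"


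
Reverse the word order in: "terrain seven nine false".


Original: "terrain seven nine false"
Words (1..n): terrain | seven | nine | false
Reversed (n..1): false | nine | seven | terrain
Result = "false nine seven terrain"


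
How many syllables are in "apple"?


Word: "apple"
Syllable breakdown: ap-ple
Counting: 2 parts
= 2 syllables


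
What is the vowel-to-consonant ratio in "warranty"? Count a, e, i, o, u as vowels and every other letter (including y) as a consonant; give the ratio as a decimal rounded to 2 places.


Word: "warranty"
Vowels (a,e,i,o,u): 2
Consonants: 6
Ratio = 2/6
= 0.33


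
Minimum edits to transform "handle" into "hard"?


Word 1: "handle" (length 6)
Word 2: "hard" (length 4)
One optimal edit sequence (insert/delete/substitute each cost 1):
  1. keep 'h'
  2. keep 'a'
  3. substitute 'n' -> 'r'  (+1)
  4. keep 'd'
  5. delete 'l'  (+1)
  6. delete 'e'  (+1)
Total edit operations: 3
Edit distance = 3


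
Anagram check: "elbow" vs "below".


Word 1: "elbow" → sorted: below
Word 2: "below" → sorted: below
Same letters? below == below
Anagram = Yes


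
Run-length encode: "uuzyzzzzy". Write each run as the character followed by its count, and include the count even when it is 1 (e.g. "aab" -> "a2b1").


String: "uuzyzzzzy"
Scanning for consecutive runs:
  'u' x 2
  'z' x 1
  'y' x 1
  'z' x 4
  'y' x 1
RLE = "u2z1y1z4y1"


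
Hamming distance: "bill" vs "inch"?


Comparing character by character (same length = 4):
  Pos 0: 'b' vs 'i' !=
  Pos 1: 'i' vs 'n' !=
  Pos 2: 'l' vs 'c' !=
  Pos 3: 'l' vs 'h' !=
Hamming distance = 4


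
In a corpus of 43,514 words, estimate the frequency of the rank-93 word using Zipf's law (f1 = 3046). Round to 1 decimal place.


Zipf's law: f(r) = f(1) / r
f(1) = 3046
f(93) = 3046 / 93
= 32.8 occurrences


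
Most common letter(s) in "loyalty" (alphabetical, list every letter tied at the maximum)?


Word: "loyalty"
Letter counts:
  'a': 1
  'l': 2
  'o': 1
  't': 1
  'y': 2
Maximum count = 2
Most frequent = 'l', 'y' (2 times each)


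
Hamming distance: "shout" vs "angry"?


Comparing character by character (same length = 5):
  Pos 0: 's' vs 'a' !=
  Pos 1: 'h' vs 'n' !=
  Pos 2: 'o' vs 'g' !=
  Pos 3: 'u' vs 'r' !=
  Pos 4: 't' vs 'y' !=
Hamming distance = 5


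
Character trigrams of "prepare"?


Word: "prepare" (length 7)
Number of trigrams = 7 - 3 + 1 = 5
  Position 0: "pre"
  Position 1: "rep"
  Position 2: "epa"
  Position 3: "par"
  Position 4: "are"
Trigrams = "pre", "rep", "epa", "par", "are"


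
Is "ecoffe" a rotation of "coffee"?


Word: "coffee", Candidate: "ecoffe"
Method: check if candidate is substring of word+word
"coffeecoffee" contains "ecoffe"? Yes
Is rotation = Yes


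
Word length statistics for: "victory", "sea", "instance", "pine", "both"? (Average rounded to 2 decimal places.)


Lengths: "victory"=7, "sea"=3, "instance"=8, "pine"=4, "both"=4
Sum = 26, Count = 5
Average = 26/5 = 5.20
= avg=5.20, min=3, max=8


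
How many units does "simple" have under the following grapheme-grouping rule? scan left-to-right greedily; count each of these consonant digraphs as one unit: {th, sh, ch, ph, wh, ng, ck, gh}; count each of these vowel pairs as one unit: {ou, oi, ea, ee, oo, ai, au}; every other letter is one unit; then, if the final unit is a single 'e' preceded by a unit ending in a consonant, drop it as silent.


Word: "simple" (6 letters)
Left-to-right scan:
  (1) 's' (letter)
  (2) 'i' (letter)
  (3) 'm' (letter)
  (4) 'p' (letter)
  (5) 'l' (letter)
  (6) 'e' (letter)
Units from scan: 6
Final unit is 'e' after a consonant -> drop as silent (-1)
Sound units = 5 units


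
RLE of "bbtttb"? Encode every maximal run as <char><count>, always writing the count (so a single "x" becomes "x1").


String: "bbtttb"
Scanning for consecutive runs:
  'b' x 2
  't' x 3
  'b' x 1
RLE = "b2t3b1"


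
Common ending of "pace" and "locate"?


Word 1: "pace"
Word 2: "locate"
Comparing from end:
  Pos -1: 'e' == 'e'
  Pos -2: 'c' != 't' (stop)
LCS = "e" (length 1)


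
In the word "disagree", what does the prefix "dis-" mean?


Prefix: dis-
Example: disagree = dis- + agree
Meaning = not / opposite


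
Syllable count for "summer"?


Word: "summer"
Syllable breakdown: sum | mer
Counting: 2 parts
= 2 syllables


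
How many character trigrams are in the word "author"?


Word: "author" (length 6)
Number of 3-grams = length - 3 + 1 = 6 - 3 + 1
= 4


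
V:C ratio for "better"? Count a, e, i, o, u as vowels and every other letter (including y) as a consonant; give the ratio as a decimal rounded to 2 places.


Word: "better"
Vowels (a,e,i,o,u): 2
Consonants: 4
Ratio = 2/4
= 0.50


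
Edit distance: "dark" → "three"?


Word 1: "dark" (length 4)
Word 2: "three" (length 5)
One optimal edit sequence (insert/delete/substitute each cost 1):
  1. substitute 'd' -> 't'  (+1)
  2. substitute 'a' -> 'h'  (+1)
  3. keep 'r'
  4. insert 'e'  (+1)
  5. substitute 'k' -> 'e'  (+1)
Total edit operations: 4
Edit distance = 4


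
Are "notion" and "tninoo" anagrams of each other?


Word 1: "notion" → sorted: innoot
Word 2: "tninoo" → sorted: innoot
Same letters? innoot == innoot
Anagram = Yes


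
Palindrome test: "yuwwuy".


Word: "yuwwuy"
Reversed: "yuwwuy"
Forward == Backward? yuwwuy == yuwwuy
Palindrome = Yes


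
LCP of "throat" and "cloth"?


Word 1: "throat"
Word 2: "cloth"
Comparing from start:
  Pos 0: 't' != 'c' (stop)
LCP = "" (length 0)


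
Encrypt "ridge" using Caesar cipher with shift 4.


Word: "ridge"
Shift: 4
Each letter → (letter + shift) mod 26:
  'r' (17) + 4 = 21 → 'v'
  'i' (8) + 4 = 12 → 'm'
  'd' (3) + 4 = 7 → 'h'
  'g' (6) + 4 = 10 → 'k'
  'e' (4) + 4 = 8 → 'i'
Result = "vmhki"


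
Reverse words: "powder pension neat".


Original: "powder pension neat"
Words (1..n): powder | pension | neat
Reversed (n..1): neat | pension | powder
Result = "neat pension powder"


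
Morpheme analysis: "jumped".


Word: "jumped"
Morphemes: jump | -ed
Each morpheme carries meaning
= 2 morphemes


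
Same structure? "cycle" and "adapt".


Pattern of "cycle": [0, 1, 0, 2, 3]
Pattern of "adapt": [0, 1, 0, 2, 3]
Patterns match
Same pattern = Yes


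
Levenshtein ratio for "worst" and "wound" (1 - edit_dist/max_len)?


Word 1: "worst" (length 5)
Word 2: "wound" (length 5)
One optimal edit sequence:
  1. keep 'w'
  2. keep 'o'
  3. substitute 'r' -> 'u'  (+1)
  4. substitute 's' -> 'n'  (+1)
  5. substitute 't' -> 'd'  (+1)
Edit distance = 3
Max length = max(5, 5) = 5
Similarity = 1 - 3/5
= 0.4000


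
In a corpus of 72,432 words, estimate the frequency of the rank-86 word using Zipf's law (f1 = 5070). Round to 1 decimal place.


Zipf's law: f(r) = f(1) / r
f(1) = 5070
f(86) = 5070 / 86
= 59.0 occurrences


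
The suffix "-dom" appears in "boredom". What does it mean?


Suffix: -dom
As in: boredom -> bore + -dom
Meaning = state / realm


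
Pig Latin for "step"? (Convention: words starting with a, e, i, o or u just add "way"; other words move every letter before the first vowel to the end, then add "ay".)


Word: "step"
Starts with consonant(s) → move to end, add 'ay'
Consonant cluster: "st"
Pig Latin = "epstay"


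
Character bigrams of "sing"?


Word: "sing" (length 4)
Number of bigrams = 4 - 2 + 1 = 3
  Position 0: "si"
  Position 1: "in"
  Position 2: "ng"
Bigrams = "si", "in", "ng"


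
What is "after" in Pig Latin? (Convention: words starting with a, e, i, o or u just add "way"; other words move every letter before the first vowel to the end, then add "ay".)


Word: "after"
Starts with vowel → add 'way'
Pig Latin = "afterway"


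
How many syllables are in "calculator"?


Word: "calculator"
Syllable breakdown: cal · cu · la · tor
Counting: 4 parts
= 4 syllables


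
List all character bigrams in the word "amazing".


Word: "amazing" (length 7)
Number of bigrams = 7 - 2 + 1 = 6
  Position 0: "am"
  Position 1: "ma"
  Position 2: "az"
  Position 3: "zi"
  Position 4: "in"
  Position 5: "ng"
Bigrams = "am", "ma", "az", "zi", "in", "ng"


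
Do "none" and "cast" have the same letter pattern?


Pattern of "none": [0, 1, 0, 2]
Pattern of "cast": [0, 1, 2, 3]
Patterns do not match
Same pattern = No


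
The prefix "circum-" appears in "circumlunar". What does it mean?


Prefix: circum-
Example: circumlunar (circum- + lunar)
Meaning = around


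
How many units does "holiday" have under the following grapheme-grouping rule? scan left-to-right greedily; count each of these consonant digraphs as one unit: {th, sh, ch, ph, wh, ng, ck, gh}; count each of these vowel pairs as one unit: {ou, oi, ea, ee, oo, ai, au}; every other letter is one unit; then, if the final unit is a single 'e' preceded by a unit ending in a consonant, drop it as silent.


Word: "holiday" (7 letters)
Left-to-right scan:
  [1] 'h' (letter)
  [2] 'o' (letter)
  [3] 'l' (letter)
  [4] 'i' (letter)
  [5] 'd' (letter)
  [6] 'a' (letter)
  [7] 'y' (letter)
Units from scan: 7
Sound units = 7 units


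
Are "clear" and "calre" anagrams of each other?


Word 1: "clear" → sorted: acelr
Word 2: "calre" → sorted: acelr
Same letters? acelr == acelr
Anagram = Yes


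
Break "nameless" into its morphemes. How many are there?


Word: "nameless"
Morphemes: name + -less
Each morpheme carries meaning
= 2 morphemes


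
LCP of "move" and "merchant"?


Word 1: "move"
Word 2: "merchant"
Comparing from start:
  Pos 0: 'm' == 'm'
  Pos 1: 'o' != 'e' (stop)
LCP = "m" (length 1)


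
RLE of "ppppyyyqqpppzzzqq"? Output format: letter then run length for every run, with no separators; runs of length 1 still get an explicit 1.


String: "ppppyyyqqpppzzzqq"
Scanning for consecutive runs:
  'p' x 4
  'y' x 3
  'q' x 2
  'p' x 3
  'z' x 3
  'q' x 2
RLE = "p4y3q2p3z3q2"


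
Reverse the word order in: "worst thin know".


Original: "worst thin know"
Words (1..n): worst | thin | know
Reversed (n..1): know | thin | worst
Result = "know thin worst"


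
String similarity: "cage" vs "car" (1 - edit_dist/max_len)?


Word 1: "cage" (length 4)
Word 2: "car" (length 3)
One optimal edit sequence:
  1. keep 'c'
  2. keep 'a'
  3. delete 'g'  (+1)
  4. substitute 'e' -> 'r'  (+1)
Edit distance = 2
Max length = max(4, 3) = 4
Similarity = 1 - 2/4
= 0.5000


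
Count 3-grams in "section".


Word: "section" (length 7)
Number of 3-grams = length - 3 + 1 = 7 - 3 + 1
= 5


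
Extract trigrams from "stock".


Word: "stock" (length 5)
Number of trigrams = 5 - 3 + 1 = 3
  Position 0: "sto"
  Position 1: "toc"
  Position 2: "ock"
Trigrams = "sto", "toc", "ock"


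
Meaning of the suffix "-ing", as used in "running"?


Suffix: -ing
Example: running = run + -ing, with a spelling change
Meaning = present participle


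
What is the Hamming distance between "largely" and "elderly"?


Comparing character by character (same length = 7):
  Pos 0: 'l' vs 'e' !=
  Pos 1: 'a' vs 'l' !=
  Pos 2: 'r' vs 'd' !=
  Pos 3: 'g' vs 'e' !=
  Pos 4: 'e' vs 'r' !=
  Pos 5: 'l' vs 'l' =
  Pos 6: 'y' vs 'y' =
Hamming distance = 5


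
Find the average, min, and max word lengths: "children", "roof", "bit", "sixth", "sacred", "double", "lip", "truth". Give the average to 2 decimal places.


Lengths: "children"=8, "roof"=4, "bit"=3, "sixth"=5, "sacred"=6, "double"=6, "lip"=3, "truth"=5
Sum = 40, Count = 8
Average = 40/8 = 5.00
= avg=5.00, min=3, max=8


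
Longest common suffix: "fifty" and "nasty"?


Word 1: "fifty"
Word 2: "nasty"
Comparing from end:
  Pos -1: 'y' == 'y'
  Pos -2: 't' == 't'
  Pos -3: 'f' != 's' (stop)
LCS = "ty" (length 2)


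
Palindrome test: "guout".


Word: "guout"
Reversed: "tuoug"
Forward == Backward? guout != tuoug
Palindrome = No


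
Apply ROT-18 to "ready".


Word: "ready"
Shift: 18
Each letter → (letter + shift) mod 26:
  'r' (17) + 18 = 9 → 'j'
  'e' (4) + 18 = 22 → 'w'
  'a' (0) + 18 = 18 → 's'
  'd' (3) + 18 = 21 → 'v'
  'y' (24) + 18 = 16 → 'q'
Result = "jwsvq"


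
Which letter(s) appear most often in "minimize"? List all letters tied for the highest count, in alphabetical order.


Word: "minimize"
Letter counts:
  'e': 1
  'i': 3
  'm': 2
  'n': 1
  'z': 1
Maximum count = 3
Most frequent = 'i' (3 times each)


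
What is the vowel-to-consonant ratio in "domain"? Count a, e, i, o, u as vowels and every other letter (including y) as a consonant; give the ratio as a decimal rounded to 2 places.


Word: "domain"
Vowels (a,e,i,o,u): 3
Consonants: 3
Ratio = 3/3
= 1.00


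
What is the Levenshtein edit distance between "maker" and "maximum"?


Word 1: "maker" (length 5)
Word 2: "maximum" (length 7)
One optimal edit sequence (insert/delete/substitute each cost 1):
  1. keep 'm'
  2. keep 'a'
  3. insert 'x'  (+1)
  4. insert 'i'  (+1)
  5. substitute 'k' -> 'm'  (+1)
  6. substitute 'e' -> 'u'  (+1)
  7. substitute 'r' -> 'm'  (+1)
Total edit operations: 5
Edit distance = 5


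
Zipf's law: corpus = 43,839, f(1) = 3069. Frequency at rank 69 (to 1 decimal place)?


Zipf's law: f(r) = f(1) / r
f(1) = 3069
f(69) = 3069 / 69
= 44.5 occurrences


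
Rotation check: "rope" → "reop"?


Word: "rope", Candidate: "reop"
Method: check if candidate is substring of word+word
"roperope" contains "reop"? No
Is rotation = No


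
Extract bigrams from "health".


Word: "health" (length 6)
Number of bigrams = 6 - 2 + 1 = 5
  Position 0: "he"
  Position 1: "ea"
  Position 2: "al"
  Position 3: "lt"
  Position 4: "th"
Bigrams = "he", "ea", "al", "lt", "th"


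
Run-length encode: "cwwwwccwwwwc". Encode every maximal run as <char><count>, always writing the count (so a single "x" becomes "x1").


String: "cwwwwccwwwwc"
Scanning for consecutive runs:
  'c' x 1
  'w' x 4
  'c' x 2
  'w' x 4
  'c' x 1
RLE = "c1w4c2w4c1"


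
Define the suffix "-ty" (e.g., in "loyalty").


Suffix: -ty
Example: loyalty (loyal + -ty)
Meaning = quality of


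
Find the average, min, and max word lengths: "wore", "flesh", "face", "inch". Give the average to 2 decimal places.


Lengths: "wore"=4, "flesh"=5, "face"=4, "inch"=4
Sum = 17, Count = 4
Average = 17/4 = 4.25
= avg=4.25, min=4, max=5


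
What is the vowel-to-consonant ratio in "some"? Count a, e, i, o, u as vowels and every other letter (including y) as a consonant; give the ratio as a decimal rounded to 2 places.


Word: "some"
Vowels (a,e,i,o,u): 2
Consonants: 2
Ratio = 2/2
= 1.00


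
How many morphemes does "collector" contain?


Word: "collector"
Morphemes: collect / -or
Each morpheme carries meaning
= 2 morphemes


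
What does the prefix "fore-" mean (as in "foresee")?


Prefix: fore-
Example: foresee (fore- + see)
Meaning = before


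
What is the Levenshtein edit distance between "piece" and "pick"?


Word 1: "piece" (length 5)
Word 2: "pick" (length 4)
One optimal edit sequence (insert/delete/substitute each cost 1):
  1. keep 'p'
  2. keep 'i'
  3. delete 'e'  (+1)
  4. keep 'c'
  5. substitute 'e' -> 'k'  (+1)
Total edit operations: 2
Edit distance = 2


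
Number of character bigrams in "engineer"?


Word: "engineer" (length 8)
Number of 2-grams = length - 2 + 1 = 8 - 2 + 1
= 7


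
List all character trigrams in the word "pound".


Word: "pound" (length 5)
Number of trigrams = 5 - 3 + 1 = 3
  Position 0: "pou"
  Position 1: "oun"
  Position 2: "und"
Trigrams = "pou", "oun", "und"


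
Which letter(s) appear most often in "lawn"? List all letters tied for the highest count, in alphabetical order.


Word: "lawn"
Letter counts:
  'a': 1
  'l': 1
  'n': 1
  'w': 1
Maximum count = 1
Most frequent = 'a', 'l', 'n', 'w' (1 time each)


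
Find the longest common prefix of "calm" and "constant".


Word 1: "calm"
Word 2: "constant"
Comparing from start:
  Pos 0: 'c' == 'c'
  Pos 1: 'a' != 'o' (stop)
LCP = "c" (length 1)


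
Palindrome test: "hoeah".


Word: "hoeah"
Reversed: "haeoh"
Forward == Backward? hoeah != haeoh
Palindrome = No


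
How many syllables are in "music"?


Word: "music"
Syllable breakdown: mu-sic
Counting: 2 parts
= 2 syllables


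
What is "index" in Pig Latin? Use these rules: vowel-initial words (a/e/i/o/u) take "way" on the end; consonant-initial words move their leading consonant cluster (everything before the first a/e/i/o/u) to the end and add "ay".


Word: "index"
Starts with vowel → add 'way'
Pig Latin = "indexway"


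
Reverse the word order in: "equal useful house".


Original: "equal useful house"
Words (1..n): equal | useful | house
Reversed (n..1): house | useful | equal
Result = "house useful equal"


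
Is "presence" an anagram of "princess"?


Word 1: "princess" → sorted: ceinprss
Word 2: "presence" → sorted: ceeenprs
Same letters? ceinprss != ceeenprs
Anagram = No


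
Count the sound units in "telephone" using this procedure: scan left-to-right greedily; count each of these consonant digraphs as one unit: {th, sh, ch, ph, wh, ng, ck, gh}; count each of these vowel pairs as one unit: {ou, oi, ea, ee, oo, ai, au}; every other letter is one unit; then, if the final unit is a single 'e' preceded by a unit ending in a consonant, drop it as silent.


Word: "telephone" (9 letters)
Left-to-right scan:
  (1) 't' (letter)
  (2) 'e' (letter)
  (3) 'l' (letter)
  (4) 'e' (letter)
  (5) 'ph' (digraph)
  (6) 'o' (letter)
  (7) 'n' (letter)
  (8) 'e' (letter)
Units from scan: 8
Final unit is 'e' after a consonant -> drop as silent (-1)
Sound units = 7 units


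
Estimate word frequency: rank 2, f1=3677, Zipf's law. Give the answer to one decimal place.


Zipf's law: f(r) = f(1) / r
f(1) = 3677
f(2) = 3677 / 2
= 1838.5 occurrences


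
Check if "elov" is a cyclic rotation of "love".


Word: "love", Candidate: "elov"
Method: check if candidate is substring of word+word
"lovelove" contains "elov"? Yes
Is rotation = Yes


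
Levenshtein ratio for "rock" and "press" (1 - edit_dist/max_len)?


Word 1: "rock" (length 4)
Word 2: "press" (length 5)
One optimal edit sequence:
  1. insert 'p'  (+1)
  2. keep 'r'
  3. substitute 'o' -> 'e'  (+1)
  4. substitute 'c' -> 's'  (+1)
  5. substitute 'k' -> 's'  (+1)
Edit distance = 4
Max length = max(4, 5) = 5
Similarity = 1 - 4/5
= 0.2000


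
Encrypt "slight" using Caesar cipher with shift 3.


Word: "slight"
Shift: 3
Each letter → (letter + shift) mod 26:
  's' (18) + 3 = 21 → 'v'
  'l' (11) + 3 = 14 → 'o'
  'i' (8) + 3 = 11 → 'l'
  'g' (6) + 3 = 9 → 'j'
  'h' (7) + 3 = 10 → 'k'
  't' (19) + 3 = 22 → 'w'
Result = "voljkw"


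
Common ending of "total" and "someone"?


Word 1: "total"
Word 2: "someone"
Comparing from end:
  Pos -1: 'l' != 'e' (stop)
LCS = "" (length 0)


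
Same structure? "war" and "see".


Pattern of "war": [0, 1, 2]
Pattern of "see": [0, 1, 1]
Patterns do not match
Same pattern = No


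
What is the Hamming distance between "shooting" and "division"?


Comparing character by character (same length = 8):
  Pos 0: 's' vs 'd' !=
  Pos 1: 'h' vs 'i' !=
  Pos 2: 'o' vs 'v' !=
  Pos 3: 'o' vs 'i' !=
  Pos 4: 't' vs 's' !=
  Pos 5: 'i' vs 'i' =
  Pos 6: 'n' vs 'o' !=
  Pos 7: 'g' vs 'n' !=
Hamming distance = 7


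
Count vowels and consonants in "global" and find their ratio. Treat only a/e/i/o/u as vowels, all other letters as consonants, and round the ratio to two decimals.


Word: "global"
Vowels (a,e,i,o,u): 2
Consonants: 4
Ratio = 2/4
= 0.50


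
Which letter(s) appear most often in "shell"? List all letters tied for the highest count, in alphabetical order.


Word: "shell"
Letter counts:
  'e': 1
  'h': 1
  'l': 2
  's': 1
Maximum count = 2
Most frequent = 'l' (2 times each)


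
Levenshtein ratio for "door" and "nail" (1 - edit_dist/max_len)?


Word 1: "door" (length 4)
Word 2: "nail" (length 4)
One optimal edit sequence:
  1. substitute 'd' -> 'n'  (+1)
  2. substitute 'o' -> 'a'  (+1)
  3. substitute 'o' -> 'i'  (+1)
  4. substitute 'r' -> 'l'  (+1)
Edit distance = 4
Max length = max(4, 4) = 4
Similarity = 1 - 4/4
= 0.0000


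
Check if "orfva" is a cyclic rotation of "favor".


Word: "favor", Candidate: "orfva"
Method: check if candidate is substring of word+word
"favorfavor" contains "orfva"? No
Is rotation = No


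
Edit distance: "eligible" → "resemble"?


Word 1: "eligible" (length 8)
Word 2: "resemble" (length 8)
One optimal edit sequence (insert/delete/substitute each cost 1):
  1. substitute 'e' -> 'r'  (+1)
  2. substitute 'l' -> 'e'  (+1)
  3. substitute 'i' -> 's'  (+1)
  4. substitute 'g' -> 'e'  (+1)
  5. substitute 'i' -> 'm'  (+1)
  6. keep 'b'
  7. keep 'l'
  8. keep 'e'
Total edit operations: 5
Edit distance = 5


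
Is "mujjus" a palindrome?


Word: "mujjus"
Reversed: "sujjum"
Forward == Backward? mujjus != sujjum
Palindrome = No


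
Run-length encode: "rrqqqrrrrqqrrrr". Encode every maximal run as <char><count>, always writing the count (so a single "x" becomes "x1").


String: "rrqqqrrrrqqrrrr"
Scanning for consecutive runs:
  'r' x 2
  'q' x 3
  'r' x 4
  'q' x 2
  'r' x 4
RLE = "r2q3r4q2r4"


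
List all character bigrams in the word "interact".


Word: "interact" (length 8)
Number of bigrams = 8 - 2 + 1 = 7
  Position 0: "in"
  Position 1: "nt"
  Position 2: "te"
  Position 3: "er"
  Position 4: "ra"
  Position 5: "ac"
  Position 6: "ct"
Bigrams = "in", "nt", "te", "er", "ra", "ac", "ct"


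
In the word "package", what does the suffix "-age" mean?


Suffix: -age
As in: package -> pack + -age
Meaning = result / collection


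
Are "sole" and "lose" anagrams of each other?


Word 1: "sole" → sorted: elos
Word 2: "lose" → sorted: elos
Same letters? elos == elos
Anagram = Yes


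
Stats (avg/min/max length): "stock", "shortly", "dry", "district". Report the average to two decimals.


Lengths: "stock"=5, "shortly"=7, "dry"=3, "district"=8
Sum = 23, Count = 4
Average = 23/4 = 5.75
= avg=5.75, min=3, max=8


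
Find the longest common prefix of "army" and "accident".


Word 1: "army"
Word 2: "accident"
Comparing from start:
  Pos 0: 'a' == 'a'
  Pos 1: 'r' != 'c' (stop)
LCP = "a" (length 1)


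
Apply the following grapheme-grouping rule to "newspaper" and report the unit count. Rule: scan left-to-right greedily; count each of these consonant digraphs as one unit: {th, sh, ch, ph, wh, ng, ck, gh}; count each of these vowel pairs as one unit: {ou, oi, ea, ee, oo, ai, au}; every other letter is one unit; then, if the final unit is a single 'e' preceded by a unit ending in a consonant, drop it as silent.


Word: "newspaper" (9 letters)
Left-to-right scan:
  (1) 'n' (letter)
  (2) 'e' (letter)
  (3) 'w' (letter)
  (4) 's' (letter)
  (5) 'p' (letter)
  (6) 'a' (letter)
  (7) 'p' (letter)
  (8) 'e' (letter)
  (9) 'r' (letter)
Units from scan: 9
Sound units = 9 units


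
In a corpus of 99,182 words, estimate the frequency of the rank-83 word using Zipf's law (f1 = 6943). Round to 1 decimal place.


Zipf's law: f(r) = f(1) / r
f(1) = 6943
f(83) = 6943 / 83
= 83.7 occurrences


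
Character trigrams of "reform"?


Word: "reform" (length 6)
Number of trigrams = 6 - 3 + 1 = 4
  Position 0: "ref"
  Position 1: "efo"
  Position 2: "for"
  Position 3: "orm"
Trigrams = "ref", "efo", "for", "orm"


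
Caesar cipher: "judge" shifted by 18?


Word: "judge"
Shift: 18
Each letter → (letter + shift) mod 26:
  'j' (9) + 18 = 1 → 'b'
  'u' (20) + 18 = 12 → 'm'
  'd' (3) + 18 = 21 → 'v'
  'g' (6) + 18 = 24 → 'y'
  'e' (4) + 18 = 22 → 'w'
Result = "bmvyw"


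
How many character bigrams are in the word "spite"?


Word: "spite" (length 5)
Number of 2-grams = length - 2 + 1 = 5 - 2 + 1
= 4


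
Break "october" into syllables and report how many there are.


Word: "october"
Syllable breakdown: oc-to-ber
Counting: 3 parts
= 3 syllables


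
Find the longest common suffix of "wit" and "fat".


Word 1: "wit"
Word 2: "fat"
Comparing from end:
  Pos -1: 't' == 't'
  Pos -2: 'i' != 'a' (stop)
LCS = "t" (length 1)


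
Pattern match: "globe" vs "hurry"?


Pattern of "globe": [0, 1, 2, 3, 4]
Pattern of "hurry": [0, 1, 2, 2, 3]
Patterns do not match
Same pattern = No


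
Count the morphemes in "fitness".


Word: "fitness"
Morphemes: fit | -ness
Each morpheme carries meaning
= 2 morphemes


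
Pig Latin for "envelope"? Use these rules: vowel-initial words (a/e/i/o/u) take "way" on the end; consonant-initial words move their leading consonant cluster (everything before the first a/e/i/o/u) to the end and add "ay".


Word: "envelope"
Starts with vowel → add 'way'
Pig Latin = "envelopeway"


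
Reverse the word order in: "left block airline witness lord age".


Original: "left block airline witness lord age"
Words (1..n): left | block | airline | witness | lord | age
Reversed (n..1): age | lord | witness | airline | block | left
Result = "age lord witness airline block left"


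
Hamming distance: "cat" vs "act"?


Comparing character by character (same length = 3):
  Pos 0: 'c' vs 'a' !=
  Pos 1: 'a' vs 'c' !=
  Pos 2: 't' vs 't' =
Hamming distance = 2


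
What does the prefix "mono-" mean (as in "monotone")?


Prefix: mono-
Example: monotone = mono- + tone
Meaning = one


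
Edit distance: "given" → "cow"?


Word 1: "given" (length 5)
Word 2: "cow" (length 3)
One optimal edit sequence (insert/delete/substitute each cost 1):
  1. delete 'g'  (+1)
  2. delete 'i'  (+1)
  3. substitute 'v' -> 'c'  (+1)
  4. substitute 'e' -> 'o'  (+1)
  5. substitute 'n' -> 'w'  (+1)
Total edit operations: 5
Edit distance = 5


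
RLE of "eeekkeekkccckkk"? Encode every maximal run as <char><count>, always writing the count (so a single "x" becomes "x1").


String: "eeekkeekkccckkk"
Scanning for consecutive runs:
  'e' x 3
  'k' x 2
  'e' x 2
  'k' x 2
  'c' x 3
  'k' x 3
RLE = "e3k2e2k2c3k3"


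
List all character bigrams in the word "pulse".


Word: "pulse" (length 5)
Number of bigrams = 5 - 2 + 1 = 4
  Position 0: "pu"
  Position 1: "ul"
  Position 2: "ls"
  Position 3: "se"
Bigrams = "pu", "ul", "ls", "se"


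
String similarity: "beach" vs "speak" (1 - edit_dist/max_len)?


Word 1: "beach" (length 5)
Word 2: "speak" (length 5)
One optimal edit sequence:
  1. insert 's'  (+1)
  2. substitute 'b' -> 'p'  (+1)
  3. keep 'e'
  4. keep 'a'
  5. delete 'c'  (+1)
  6. substitute 'h' -> 'k'  (+1)
Edit distance = 4
Max length = max(5, 5) = 5
Similarity = 1 - 4/5
= 0.2000


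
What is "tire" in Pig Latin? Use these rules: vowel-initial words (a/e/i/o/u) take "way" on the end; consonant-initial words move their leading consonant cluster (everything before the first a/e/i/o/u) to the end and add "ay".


Word: "tire"
Starts with consonant(s) → move to end, add 'ay'
Consonant cluster: "t"
Pig Latin = "iretay"


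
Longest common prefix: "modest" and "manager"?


Word 1: "modest"
Word 2: "manager"
Comparing from start:
  Pos 0: 'm' == 'm'
  Pos 1: 'o' != 'a' (stop)
LCP = "m" (length 1)


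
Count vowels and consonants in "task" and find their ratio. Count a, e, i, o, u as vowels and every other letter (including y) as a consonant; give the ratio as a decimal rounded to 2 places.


Word: "task"
Vowels (a,e,i,o,u): 1
Consonants: 3
Ratio = 1/3
= 0.33


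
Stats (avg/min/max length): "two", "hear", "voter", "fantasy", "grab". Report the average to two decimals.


Lengths: "two"=3, "hear"=4, "voter"=5, "fantasy"=7, "grab"=4
Sum = 23, Count = 5
Average = 23/5 = 4.60
= avg=4.60, min=3, max=7


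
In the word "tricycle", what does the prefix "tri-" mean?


Prefix: tri-
As in: tricycle -> tri- + cycle
Meaning = three


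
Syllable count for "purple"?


Word: "purple"
Syllable breakdown: pur / ple
Counting: 2 parts
= 2 syllables


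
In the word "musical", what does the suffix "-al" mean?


Suffix: -al
Example: musical (music + -al)
Meaning = relating to


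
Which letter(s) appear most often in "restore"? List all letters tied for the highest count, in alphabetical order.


Word: "restore"
Letter counts:
  'e': 2
  'o': 1
  'r': 2
  's': 1
  't': 1
Maximum count = 2
Most frequent = 'e', 'r' (2 times each)


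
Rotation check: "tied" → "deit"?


Word: "tied", Candidate: "deit"
Method: check if candidate is substring of word+word
"tiedtied" contains "deit"? No
Is rotation = No


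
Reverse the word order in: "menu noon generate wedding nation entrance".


Original: "menu noon generate wedding nation entrance"
Words (1..n): menu | noon | generate | wedding | nation | entrance
Reversed (n..1): entrance | nation | wedding | generate | noon | menu
Result = "entrance nation wedding generate noon menu"


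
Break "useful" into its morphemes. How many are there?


Word: "useful"
Morphemes: use | -ful
Each morpheme carries meaning
= 2 morphemes


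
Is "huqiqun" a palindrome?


Word: "huqiqun"
Reversed: "nuqiquh"
Forward == Backward? huqiqun != nuqiquh
Palindrome = No


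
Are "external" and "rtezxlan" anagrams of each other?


Word 1: "external" → sorted: aeelnrtx
Word 2: "rtezxlan" → sorted: aelnrtxz
Same letters? aeelnrtx != aelnrtxz
Anagram = No


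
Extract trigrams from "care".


Word: "care" (length 4)
Number of trigrams = 4 - 3 + 1 = 2
  Position 0: "car"
  Position 1: "are"
Trigrams = "car", "are"


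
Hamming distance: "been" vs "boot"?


Comparing character by character (same length = 4):
  Pos 0: 'b' vs 'b' =
  Pos 1: 'e' vs 'o' !=
  Pos 2: 'e' vs 'o' !=
  Pos 3: 'n' vs 't' !=
Hamming distance = 3


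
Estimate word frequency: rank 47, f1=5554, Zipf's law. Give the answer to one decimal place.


Zipf's law: f(r) = f(1) / r
f(1) = 5554
f(47) = 5554 / 47
= 118.2 occurrences


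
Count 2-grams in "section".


Word: "section" (length 7)
Number of 2-grams = length - 2 + 1 = 7 - 2 + 1
= 6


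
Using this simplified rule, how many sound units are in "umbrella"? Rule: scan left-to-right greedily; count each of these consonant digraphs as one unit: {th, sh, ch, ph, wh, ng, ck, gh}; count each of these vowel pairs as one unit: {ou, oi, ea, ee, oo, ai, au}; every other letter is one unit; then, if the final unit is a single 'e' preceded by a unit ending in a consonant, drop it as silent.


Word: "umbrella" (8 letters)
Left-to-right scan:
  1. 'u' (letter)
  2. 'm' (letter)
  3. 'b' (letter)
  4. 'r' (letter)
  5. 'e' (letter)
  6. 'l' (letter)
  7. 'l' (letter)
  8. 'a' (letter)
Units from scan: 8
Sound units = 8 units


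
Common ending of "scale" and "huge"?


Word 1: "scale"
Word 2: "huge"
Comparing from end:
  Pos -1: 'e' == 'e'
  Pos -2: 'l' != 'g' (stop)
LCS = "e" (length 1)


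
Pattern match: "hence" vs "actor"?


Pattern of "hence": [0, 1, 2, 3, 1]
Pattern of "actor": [0, 1, 2, 3, 4]
Patterns do not match
Same pattern = No


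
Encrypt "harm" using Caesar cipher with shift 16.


Word: "harm"
Shift: 16
Each letter → (letter + shift) mod 26:
  'h' (7) + 16 = 23 → 'x'
  'a' (0) + 16 = 16 → 'q'
  'r' (17) + 16 = 7 → 'h'
  'm' (12) + 16 = 2 → 'c'
Result = "xqhc"


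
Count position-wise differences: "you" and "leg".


Comparing character by character (same length = 3):
  Pos 0: 'y' vs 'l' !=
  Pos 1: 'o' vs 'e' !=
  Pos 2: 'u' vs 'g' !=
Hamming distance = 3


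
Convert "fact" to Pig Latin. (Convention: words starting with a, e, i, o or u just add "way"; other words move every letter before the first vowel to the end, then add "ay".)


Word: "fact"
Starts with consonant(s) → move to end, add 'ay'
Consonant cluster: "f"
Pig Latin = "actfay"


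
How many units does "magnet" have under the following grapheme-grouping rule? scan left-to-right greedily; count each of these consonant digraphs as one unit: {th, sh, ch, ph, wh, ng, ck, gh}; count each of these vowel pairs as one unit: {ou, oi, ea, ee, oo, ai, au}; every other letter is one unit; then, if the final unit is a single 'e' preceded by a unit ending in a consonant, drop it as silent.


Word: "magnet" (6 letters)
Left-to-right scan:
  [1] 'm' (letter)
  [2] 'a' (letter)
  [3] 'g' (letter)
  [4] 'n' (letter)
  [5] 'e' (letter)
  [6] 't' (letter)
Units from scan: 6
Sound units = 6 units


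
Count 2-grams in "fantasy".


Word: "fantasy" (length 7)
Number of 2-grams = length - 2 + 1 = 7 - 2 + 1
= 6


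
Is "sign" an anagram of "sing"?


Word 1: "sing" → sorted: gins
Word 2: "sign" → sorted: gins
Same letters? gins == gins
Anagram = Yes


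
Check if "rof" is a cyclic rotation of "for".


Word: "for", Candidate: "rof"
Method: check if candidate is substring of word+word
"forfor" contains "rof"? No
Is rotation = No


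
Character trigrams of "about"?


Word: "about" (length 5)
Number of trigrams = 5 - 3 + 1 = 3
  Position 0: "abo"
  Position 1: "bou"
  Position 2: "out"
Trigrams = "abo", "bou", "out"


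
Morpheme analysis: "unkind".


Word: "unkind"
Morphemes: un- + kind
Each morpheme carries meaning
= 2 morphemes


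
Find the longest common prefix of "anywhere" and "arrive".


Word 1: "anywhere"
Word 2: "arrive"
Comparing from start:
  Pos 0: 'a' == 'a'
  Pos 1: 'n' != 'r' (stop)
LCP = "a" (length 1)


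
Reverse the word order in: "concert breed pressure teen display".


Original: "concert breed pressure teen display"
Words (1..n): concert | breed | pressure | teen | display
Reversed (n..1): display | teen | pressure | breed | concert
Result = "display teen pressure breed concert"


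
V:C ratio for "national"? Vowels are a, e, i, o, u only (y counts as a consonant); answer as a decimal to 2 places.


Word: "national"
Vowels (a,e,i,o,u): 4
Consonants: 4
Ratio = 4/4
= 1.00


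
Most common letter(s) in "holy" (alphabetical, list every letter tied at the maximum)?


Word: "holy"
Letter counts:
  'h': 1
  'l': 1
  'o': 1
  'y': 1
Maximum count = 1
Most frequent = 'h', 'l', 'o', 'y' (1 time each)


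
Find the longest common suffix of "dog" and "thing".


Word 1: "dog"
Word 2: "thing"
Comparing from end:
  Pos -1: 'g' == 'g'
  Pos -2: 'o' != 'n' (stop)
LCS = "g" (length 1)


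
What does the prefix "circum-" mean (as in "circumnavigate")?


Prefix: circum-
Example: circumnavigate (circum- + navigate)
Meaning = around


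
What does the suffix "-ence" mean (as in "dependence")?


Suffix: -ence
As in: dependence -> depend + -ence
Meaning = state of


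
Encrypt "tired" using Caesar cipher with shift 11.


Word: "tired"
Shift: 11
Each letter → (letter + shift) mod 26:
  't' (19) + 11 = 4 → 'e'
  'i' (8) + 11 = 19 → 't'
  'r' (17) + 11 = 2 → 'c'
  'e' (4) + 11 = 15 → 'p'
  'd' (3) + 11 = 14 → 'o'
Result = "etcpo"


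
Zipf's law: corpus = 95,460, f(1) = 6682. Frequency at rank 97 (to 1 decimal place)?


Zipf's law: f(r) = f(1) / r
f(1) = 6682
f(97) = 6682 / 97
= 68.9 occurrences


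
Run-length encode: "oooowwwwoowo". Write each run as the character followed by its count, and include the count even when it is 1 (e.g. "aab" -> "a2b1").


String: "oooowwwwoowo"
Scanning for consecutive runs:
  'o' x 4
  'w' x 4
  'o' x 2
  'w' x 1
  'o' x 1
RLE = "o4w4o2w1o1"


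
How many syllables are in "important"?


Word: "important"
Syllable breakdown: im · por · tant
Counting: 3 parts
= 3 syllables


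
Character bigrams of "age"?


Word: "age" (length 3)
Number of bigrams = 3 - 2 + 1 = 2
  Position 0: "ag"
  Position 1: "ge"
Bigrams = "ag", "ge"


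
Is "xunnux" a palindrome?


Word: "xunnux"
Reversed: "xunnux"
Forward == Backward? xunnux == xunnux
Palindrome = Yes


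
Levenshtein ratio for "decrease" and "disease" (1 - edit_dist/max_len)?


Word 1: "decrease" (length 8)
Word 2: "disease" (length 7)
One optimal edit sequence:
  1. keep 'd'
  2. delete 'e'  (+1)
  3. substitute 'c' -> 'i'  (+1)
  4. substitute 'r' -> 's'  (+1)
  5. keep 'e'
  6. keep 'a'
  7. keep 's'
  8. keep 'e'
Edit distance = 3
Max length = max(8, 7) = 8
Similarity = 1 - 3/8
= 0.6250
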